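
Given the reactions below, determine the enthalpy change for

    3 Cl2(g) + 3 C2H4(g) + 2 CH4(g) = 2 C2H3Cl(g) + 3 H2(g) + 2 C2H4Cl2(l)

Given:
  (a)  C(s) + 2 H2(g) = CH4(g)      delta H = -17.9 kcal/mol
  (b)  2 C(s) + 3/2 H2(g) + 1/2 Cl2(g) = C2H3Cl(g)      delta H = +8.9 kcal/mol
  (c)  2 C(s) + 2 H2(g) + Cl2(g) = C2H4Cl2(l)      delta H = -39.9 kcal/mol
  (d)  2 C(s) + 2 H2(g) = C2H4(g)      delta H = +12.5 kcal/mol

(a) reversed and × 2: (-2)·(-17.9) = +35.8 kcal/mol
(b) × 2: (2)·(+8.9) = +17.8 kcal/mol
(c) × 2: (2)·(-39.9) = -79.8 kcal/mol
(d) reversed and × 3: (-3)·(+12.5) = -37.5 kcal/mol
delta H = (-2)·(-17.9) + (2)·(+8.9) + (2)·(-39.9) + (-3)·(+12.5) = -63.7 kcal/mol

delta H = -63.7 kcal/mol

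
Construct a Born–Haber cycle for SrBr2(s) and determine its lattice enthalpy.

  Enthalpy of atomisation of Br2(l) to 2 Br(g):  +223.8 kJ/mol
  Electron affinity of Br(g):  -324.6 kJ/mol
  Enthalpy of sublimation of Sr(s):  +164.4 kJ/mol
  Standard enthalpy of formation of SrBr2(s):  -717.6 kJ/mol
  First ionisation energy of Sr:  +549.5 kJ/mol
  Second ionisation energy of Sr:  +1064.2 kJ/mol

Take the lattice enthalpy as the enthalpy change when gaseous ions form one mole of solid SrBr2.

U = -2070.3 kJ/mol

ΔHf° = 1·ΔHsub + 1·(ΣIE) + 1·D(Br2) + 2·EA + U
-717.6 = 1·(+164.4) + 1·(+1613.7) + 1·(+223.8) + 2·(-324.6) + U
U = -717.6 − (+1352.7) = -2070.3 kJ/mol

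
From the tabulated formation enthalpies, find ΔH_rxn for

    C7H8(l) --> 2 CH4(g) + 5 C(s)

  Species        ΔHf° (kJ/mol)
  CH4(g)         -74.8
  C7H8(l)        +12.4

Products: 2·(-74.8) + 5·(+0.0) = -149.6
Reactants: 1·(+12.4) = +12.4
ΔH_rxn = (-149.6) − (+12.4) = -162.0 kJ/mol

ΔH_rxn = -162.0 kJ/mol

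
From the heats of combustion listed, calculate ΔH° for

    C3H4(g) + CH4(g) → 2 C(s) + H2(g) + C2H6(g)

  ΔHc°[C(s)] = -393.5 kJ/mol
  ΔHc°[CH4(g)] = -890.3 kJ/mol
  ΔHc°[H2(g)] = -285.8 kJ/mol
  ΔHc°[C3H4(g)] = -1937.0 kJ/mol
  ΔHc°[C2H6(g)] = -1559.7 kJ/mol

With combustion enthalpies, reactants minus products:
= [1·(-1937.0) + 1·(-890.3)] − [2·(-393.5) + 1·(-285.8) + 1·(-1559.7)]
= -194.8 kJ/mol

ΔH° = -194.8 kJ/mol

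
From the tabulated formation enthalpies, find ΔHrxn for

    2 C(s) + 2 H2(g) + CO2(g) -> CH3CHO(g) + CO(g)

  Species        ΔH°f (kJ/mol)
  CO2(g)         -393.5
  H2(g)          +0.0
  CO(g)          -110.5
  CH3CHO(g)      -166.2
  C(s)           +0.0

Products: 1·(-166.2) + 1·(-110.5) = -276.7
Reactants: 2·(+0.0) + 2·(+0.0) + 1·(-393.5) = -393.5
ΔHrxn = (-276.7) − (-393.5) = 116.8 kJ/mol

ΔHrxn = 116.8 kJ/mol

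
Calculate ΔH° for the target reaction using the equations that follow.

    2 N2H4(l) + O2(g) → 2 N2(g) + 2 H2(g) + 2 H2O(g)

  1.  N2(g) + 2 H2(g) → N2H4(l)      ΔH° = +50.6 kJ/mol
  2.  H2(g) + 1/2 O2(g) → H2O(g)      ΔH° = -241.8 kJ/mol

eq. 1 reversed and × 2: (-2)·(+50.6) = -101.2 kJ/mol
eq. 2 × 2: (2)·(-241.8) = -483.6 kJ/mol
By Hess's law, ΔH° = (-2)·(+50.6) + (2)·(-241.8) = -584.8 kJ/mol

ΔH° = -584.8 kJ/mol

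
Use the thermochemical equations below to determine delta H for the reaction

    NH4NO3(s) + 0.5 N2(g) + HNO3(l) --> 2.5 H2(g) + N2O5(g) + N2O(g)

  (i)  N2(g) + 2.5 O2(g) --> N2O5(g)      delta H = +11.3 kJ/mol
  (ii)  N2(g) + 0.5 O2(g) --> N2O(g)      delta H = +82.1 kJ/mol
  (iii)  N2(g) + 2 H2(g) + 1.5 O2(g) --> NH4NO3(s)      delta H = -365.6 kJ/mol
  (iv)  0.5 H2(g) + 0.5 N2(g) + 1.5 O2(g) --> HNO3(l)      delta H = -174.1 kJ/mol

(i) as written (N2O5(g) already on the product side): +11.3 kJ/mol
(ii) as written (N2O(g) already on the product side): +82.1 kJ/mol
(iii) reversed (reverse to put NH4NO3(s) on the reactant side): +365.6 kJ/mol
(iv) reversed (HNO3(l) must end up as a reactant): +174.1 kJ/mol
delta H = (1)·(+11.3) + (1)·(+82.1) + (-1)·(-365.6) + (-1)·(-174.1) = 633.1 kJ/mol

delta H = 633.1 kJ/mol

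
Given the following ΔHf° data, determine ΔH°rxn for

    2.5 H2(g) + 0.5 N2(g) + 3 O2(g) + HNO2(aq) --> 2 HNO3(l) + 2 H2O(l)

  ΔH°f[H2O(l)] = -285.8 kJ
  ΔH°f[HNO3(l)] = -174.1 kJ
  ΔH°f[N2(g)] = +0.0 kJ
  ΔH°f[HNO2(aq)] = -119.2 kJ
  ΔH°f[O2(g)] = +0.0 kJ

ΔH°rxn = -800.6 kJ

ΔH°rxn = Σ nΔHf°(products) − Σ nΔHf°(reactants).
Products: 2·(-174.1) + 2·(-285.8) = -919.8
Reactants: 5/2·(+0.0) + 1/2·(+0.0) + 3·(+0.0) + 1·(-119.2) = -119.2
ΔH°rxn = (-919.8) − (-119.2) = -800.6 kJ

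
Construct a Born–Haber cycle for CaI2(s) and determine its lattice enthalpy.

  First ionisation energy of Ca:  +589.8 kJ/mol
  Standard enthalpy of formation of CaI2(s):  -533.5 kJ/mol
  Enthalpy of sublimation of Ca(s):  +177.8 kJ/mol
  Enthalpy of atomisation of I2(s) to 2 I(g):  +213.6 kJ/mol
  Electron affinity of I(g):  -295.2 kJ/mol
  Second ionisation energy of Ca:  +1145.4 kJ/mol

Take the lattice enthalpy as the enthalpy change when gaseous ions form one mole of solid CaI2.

ΔHf° = 1·ΔHsub + 1·(ΣIE) + 1·D(I2) + 2·EA + U
-533.5 = 1·(+177.8) + 1·(+1735.2) + 1·(+213.6) + 2·(-295.2) + U
U = -533.5 − (+1536.2) = -2069.7 kJ/mol

U = -2069.7 kJ/mol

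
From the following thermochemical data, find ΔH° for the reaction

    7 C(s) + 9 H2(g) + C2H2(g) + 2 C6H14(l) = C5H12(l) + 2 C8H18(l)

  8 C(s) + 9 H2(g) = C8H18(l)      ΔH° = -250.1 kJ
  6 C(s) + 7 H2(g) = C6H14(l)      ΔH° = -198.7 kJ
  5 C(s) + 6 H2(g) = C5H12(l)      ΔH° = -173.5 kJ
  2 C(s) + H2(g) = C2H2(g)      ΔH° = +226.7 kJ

equation 1 × 2: (2)·(-250.1) = -500.2 kJ
equation 2 reversed and × 2: (-2)·(-198.7) = +397.4 kJ
equation 3 as written: -173.5 kJ
equation 4 reversed: -226.7 kJ
Since enthalpy is a state function, ΔH° = (-500.2) + (+397.4) + (-173.5) + (-226.7) = -503.0 kJ

ΔH° = -503.0 kJ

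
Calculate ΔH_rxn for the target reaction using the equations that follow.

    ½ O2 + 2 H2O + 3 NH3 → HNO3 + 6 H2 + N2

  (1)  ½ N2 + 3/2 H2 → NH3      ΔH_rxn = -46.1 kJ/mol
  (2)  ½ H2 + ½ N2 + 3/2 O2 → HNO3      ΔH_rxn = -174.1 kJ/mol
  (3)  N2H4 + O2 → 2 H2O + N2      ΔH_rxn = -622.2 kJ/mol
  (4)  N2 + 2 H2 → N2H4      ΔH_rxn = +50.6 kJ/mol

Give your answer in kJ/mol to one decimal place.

ΔH_rxn = 535.8 kJ/mol

(1) reversed and × 3: (-3)·(-46.1) = +138.3 kJ/mol
(2) as written: -174.1 kJ/mol
(3) reversed: +622.2 kJ/mol
(4) reversed: -50.6 kJ/mol
ΔH_rxn = (-3)·(-46.1) + (1)·(-174.1) + (-1)·(-622.2) + (-1)·(+50.6) = 535.8 kJ/mol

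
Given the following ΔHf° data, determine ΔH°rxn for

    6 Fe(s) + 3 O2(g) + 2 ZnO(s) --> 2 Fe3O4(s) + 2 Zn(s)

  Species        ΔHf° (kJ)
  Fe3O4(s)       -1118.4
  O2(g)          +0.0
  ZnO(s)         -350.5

ΔH°rxn = -1535.8 kJ

Products: 2·(-1118.4) + 2·(+0.0) = -2236.8
Reactants: 6·(+0.0) + 3·(+0.0) + 2·(-350.5) = -701.0
ΔH°rxn = (-2236.8) − (-701.0) = -1535.8 kJ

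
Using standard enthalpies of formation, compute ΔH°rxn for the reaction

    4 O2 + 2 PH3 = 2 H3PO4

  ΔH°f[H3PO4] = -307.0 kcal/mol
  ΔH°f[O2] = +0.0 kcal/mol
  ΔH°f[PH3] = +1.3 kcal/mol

ΔH°rxn = Σ nΔHf°(products) − Σ nΔHf°(reactants).
Products: 2·(-307.0) = -614.0
Reactants: 4·(+0.0) + 2·(+1.3) = +2.6
ΔH°rxn = (-614.0) − (+2.6) = -616.6 kcal/mol

ΔH°rxn = -616.6 kcal/mol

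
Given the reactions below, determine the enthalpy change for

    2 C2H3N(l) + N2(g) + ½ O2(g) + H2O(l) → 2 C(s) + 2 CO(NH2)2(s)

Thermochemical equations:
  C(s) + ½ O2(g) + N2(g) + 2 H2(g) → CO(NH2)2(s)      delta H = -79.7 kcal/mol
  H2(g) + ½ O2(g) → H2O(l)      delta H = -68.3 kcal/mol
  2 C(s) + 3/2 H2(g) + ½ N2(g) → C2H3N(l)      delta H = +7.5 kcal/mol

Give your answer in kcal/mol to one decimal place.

equation 1 × 2: (2)·(-79.7) = -159.4 kcal/mol
equation 2 reversed: +68.3 kcal/mol
equation 3 reversed and × 2: (-2)·(+7.5) = -15.0 kcal/mol
delta H = (2)·(-79.7) + (-1)·(-68.3) + (-2)·(+7.5) = -106.1 kcal/mol

delta H = -106.1 kcal/mol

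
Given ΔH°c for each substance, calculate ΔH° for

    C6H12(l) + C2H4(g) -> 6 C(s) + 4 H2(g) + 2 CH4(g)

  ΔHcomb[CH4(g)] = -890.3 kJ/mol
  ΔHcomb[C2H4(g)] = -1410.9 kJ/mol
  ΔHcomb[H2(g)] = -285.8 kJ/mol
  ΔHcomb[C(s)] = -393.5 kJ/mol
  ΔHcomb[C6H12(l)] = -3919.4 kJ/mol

Using ΔH = Σ nΔHc°(reactants) − Σ nΔHc°(products):
= [1·(-3919.4) + 1·(-1410.9)] − [6·(-393.5) + 4·(-285.8) + 2·(-890.3)]
= -45.5 kJ/mol

ΔH° = -45.5 kJ/mol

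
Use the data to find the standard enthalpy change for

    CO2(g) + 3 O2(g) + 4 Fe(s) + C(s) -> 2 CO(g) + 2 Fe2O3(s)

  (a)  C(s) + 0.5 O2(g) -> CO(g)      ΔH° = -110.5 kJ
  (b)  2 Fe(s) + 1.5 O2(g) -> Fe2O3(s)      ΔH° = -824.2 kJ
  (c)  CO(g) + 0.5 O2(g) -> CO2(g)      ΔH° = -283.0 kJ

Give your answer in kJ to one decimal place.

ΔH° = -1475.9 kJ

(a) as written (C(s) already on the reactant side): -110.5 kJ
(b) × 2 (scale by 2 for the 2 Fe2O3(s)): (2)·(-824.2) = -1648.4 kJ
(c) reversed (CO2(g) must end up as a reactant): +283.0 kJ
Since enthalpy is a state function, ΔH° = (-110.5) + (-1648.4) + (+283.0) = -1475.9 kJ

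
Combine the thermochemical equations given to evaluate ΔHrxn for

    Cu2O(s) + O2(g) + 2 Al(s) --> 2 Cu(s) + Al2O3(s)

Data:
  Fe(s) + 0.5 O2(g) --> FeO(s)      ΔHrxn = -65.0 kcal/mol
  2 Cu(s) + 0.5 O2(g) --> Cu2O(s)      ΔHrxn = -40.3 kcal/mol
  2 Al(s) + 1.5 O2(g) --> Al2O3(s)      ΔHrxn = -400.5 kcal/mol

equation 1: not needed (FeO(s) appears nowhere else).
equation 2 reversed (Cu2O(s) must end up as a reactant): +40.3 kcal/mol
equation 3 as written (Al2O3(s) already on the product side): -400.5 kcal/mol
ΔHrxn = (+40.3) + (-400.5) = -360.2 kcal/mol

ΔHrxn = -360.2 kcal/mol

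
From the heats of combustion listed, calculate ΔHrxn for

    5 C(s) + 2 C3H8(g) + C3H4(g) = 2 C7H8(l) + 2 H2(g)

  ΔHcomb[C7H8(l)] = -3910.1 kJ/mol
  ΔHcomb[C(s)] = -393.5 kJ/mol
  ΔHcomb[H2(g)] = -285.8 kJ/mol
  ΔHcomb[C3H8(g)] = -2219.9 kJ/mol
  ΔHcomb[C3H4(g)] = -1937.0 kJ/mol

ΔHrxn = 47.5 kJ/mol

Using ΔH = Σ nΔHc°(reactants) − Σ nΔHc°(products):
= [5·(-393.5) + 2·(-2219.9) + 1·(-1937.0)] − [2·(-3910.1) + 2·(-285.8)]
= 47.5 kJ/mol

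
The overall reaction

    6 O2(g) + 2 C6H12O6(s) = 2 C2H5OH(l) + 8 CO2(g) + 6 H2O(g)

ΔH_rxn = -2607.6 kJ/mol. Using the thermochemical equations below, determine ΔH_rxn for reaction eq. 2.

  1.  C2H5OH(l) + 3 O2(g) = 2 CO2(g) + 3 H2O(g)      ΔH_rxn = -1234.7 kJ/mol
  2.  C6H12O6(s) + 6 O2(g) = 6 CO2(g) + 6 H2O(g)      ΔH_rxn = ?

ΔH_rxn = -2538.5 kJ/mol

eq. 1 reversed and × 2 (reverse to put C2H5OH(l) on the product side; scale by 2 for the 2 C2H5OH(l)): (-2)·(-1234.7) = +2469.4 kJ/mol
eq. 2 × 2 (scale by 2 for the 2 C6H12O6(s)): contributes 2·x
-2607.6 = (+2469.4) + 2·x
x = (-2607.6 − (+2469.4)) / (2) = -2538.5 kJ/mol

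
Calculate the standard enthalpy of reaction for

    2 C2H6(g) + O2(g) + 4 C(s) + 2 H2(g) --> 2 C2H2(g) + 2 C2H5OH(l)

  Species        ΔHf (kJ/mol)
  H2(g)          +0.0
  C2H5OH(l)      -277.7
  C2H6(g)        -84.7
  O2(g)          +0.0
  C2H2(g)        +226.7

Products: 2·(+226.7) + 2·(-277.7) = -102.0
Reactants: 2·(-84.7) + 1·(+0.0) + 4·(+0.0) + 2·(+0.0) = -169.4
ΔHrxn = (-102.0) − (-169.4) = 67.4 kJ/mol

ΔHrxn = 67.4 kJ/mol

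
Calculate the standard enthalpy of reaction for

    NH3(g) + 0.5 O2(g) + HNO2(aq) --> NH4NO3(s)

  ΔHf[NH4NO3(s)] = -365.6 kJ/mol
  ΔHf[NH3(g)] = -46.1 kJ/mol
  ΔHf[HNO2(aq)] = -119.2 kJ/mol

ΔH°rxn = Σ nΔHf°(products) − Σ nΔHf°(reactants).
Products: 1·(-365.6) = -365.6
Reactants: 1·(-46.1) + 1/2·(+0.0) + 1·(-119.2) = -165.3
ΔHrxn = (-365.6) − (-165.3) = -200.3 kJ/mol

ΔHrxn = -200.3 kJ/mol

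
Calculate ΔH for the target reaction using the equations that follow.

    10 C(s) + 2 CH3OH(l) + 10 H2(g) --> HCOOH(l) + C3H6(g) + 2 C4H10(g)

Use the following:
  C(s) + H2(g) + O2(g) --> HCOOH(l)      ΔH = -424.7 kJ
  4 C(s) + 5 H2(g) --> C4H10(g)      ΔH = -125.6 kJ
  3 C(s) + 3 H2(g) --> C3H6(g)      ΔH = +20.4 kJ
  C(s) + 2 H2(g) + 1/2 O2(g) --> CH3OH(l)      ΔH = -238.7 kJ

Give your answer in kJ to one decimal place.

equation 1 as written: -424.7 kJ
equation 2 × 2: (2)·(-125.6) = -251.2 kJ
equation 3 as written: +20.4 kJ
equation 4 reversed and × 2: (-2)·(-238.7) = +477.4 kJ
Summing the manipulated equations, ΔH = (1)·(-424.7) + (2)·(-125.6) + (1)·(+20.4) + (-2)·(-238.7) = -178.1 kJ

ΔH = -178.1 kJ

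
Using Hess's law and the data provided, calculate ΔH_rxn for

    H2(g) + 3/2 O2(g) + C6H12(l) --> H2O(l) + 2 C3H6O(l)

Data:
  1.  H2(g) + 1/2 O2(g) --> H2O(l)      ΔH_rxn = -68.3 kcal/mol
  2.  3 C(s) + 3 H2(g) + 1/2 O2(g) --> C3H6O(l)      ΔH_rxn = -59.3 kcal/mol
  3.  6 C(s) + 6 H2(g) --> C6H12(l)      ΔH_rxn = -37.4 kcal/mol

eq. 1 as written: -68.3 kcal/mol
eq. 2 × 2: (2)·(-59.3) = -118.6 kcal/mol
eq. 3 reversed: +37.4 kcal/mol
Summing the manipulated equations, ΔH_rxn = (1)·(-68.3) + (2)·(-59.3) + (-1)·(-37.4) = -149.5 kcal/mol

ΔH_rxn = -149.5 kcal/mol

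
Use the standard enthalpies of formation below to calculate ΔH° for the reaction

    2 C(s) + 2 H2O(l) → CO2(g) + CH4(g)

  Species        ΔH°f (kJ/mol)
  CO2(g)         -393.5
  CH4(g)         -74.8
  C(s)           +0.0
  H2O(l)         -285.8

Products: 1·(-393.5) + 1·(-74.8) = -468.3
Reactants: 2·(+0.0) + 2·(-285.8) = -571.6
ΔH° = (-468.3) − (-571.6) = 103.3 kJ/mol

ΔH° = 103.3 kJ/mol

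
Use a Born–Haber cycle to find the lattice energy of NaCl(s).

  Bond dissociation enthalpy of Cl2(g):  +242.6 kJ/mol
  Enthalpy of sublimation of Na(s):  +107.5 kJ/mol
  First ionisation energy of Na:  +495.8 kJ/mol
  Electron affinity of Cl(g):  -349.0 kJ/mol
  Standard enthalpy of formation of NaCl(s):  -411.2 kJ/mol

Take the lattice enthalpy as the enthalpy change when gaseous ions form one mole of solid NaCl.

U = -786.8 kJ/mol

ΔHf° = 1·ΔHsub + 1·(ΣIE) + 1/2·D(Cl2) + 1·EA + U
-411.2 = 1·(+107.5) + 1·(+495.8) + 1/2·(+242.6) + 1·(-349.0) + U
U = -411.2 − (+375.6) = -786.8 kJ/mol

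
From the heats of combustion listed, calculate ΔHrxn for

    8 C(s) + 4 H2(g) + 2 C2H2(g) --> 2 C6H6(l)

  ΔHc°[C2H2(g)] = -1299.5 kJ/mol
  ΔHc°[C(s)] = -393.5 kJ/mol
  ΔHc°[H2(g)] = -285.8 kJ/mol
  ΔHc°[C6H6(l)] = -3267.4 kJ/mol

Using ΔH = Σ nΔHc°(reactants) − Σ nΔHc°(products):
= [8·(-393.5) + 4·(-285.8) + 2·(-1299.5)] − [2·(-3267.4)]
= -355.4 kJ/mol

ΔHrxn = -355.4 kJ/mol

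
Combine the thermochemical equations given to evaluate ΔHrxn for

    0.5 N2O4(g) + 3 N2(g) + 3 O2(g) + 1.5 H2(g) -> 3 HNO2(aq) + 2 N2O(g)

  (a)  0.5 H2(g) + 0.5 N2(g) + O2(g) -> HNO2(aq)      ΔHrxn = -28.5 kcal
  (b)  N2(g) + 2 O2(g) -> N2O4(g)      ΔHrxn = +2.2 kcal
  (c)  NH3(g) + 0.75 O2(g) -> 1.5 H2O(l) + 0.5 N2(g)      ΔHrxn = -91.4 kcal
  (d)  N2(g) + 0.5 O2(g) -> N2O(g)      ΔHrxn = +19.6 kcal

(a) × 3 (scale by 3 for the 3 HNO2(aq)): (3)·(-28.5) = -85.5 kcal
(b) reversed and × 1/2 (reverse to put N2O4(g) on the reactant side; scale by 1/2 for the 1/2 N2O4(g)): (-1/2)·(+2.2) = -1.1 kcal
(c): not needed (H2O(l) appears nowhere else).
(d) × 2 (scale by 2 for the 2 N2O(g)): (2)·(+19.6) = +39.2 kcal
ΔHrxn = (3)·(-28.5) + (-1/2)·(+2.2) + (2)·(+19.6) = -47.4 kcal

ΔHrxn = -47.4 kcal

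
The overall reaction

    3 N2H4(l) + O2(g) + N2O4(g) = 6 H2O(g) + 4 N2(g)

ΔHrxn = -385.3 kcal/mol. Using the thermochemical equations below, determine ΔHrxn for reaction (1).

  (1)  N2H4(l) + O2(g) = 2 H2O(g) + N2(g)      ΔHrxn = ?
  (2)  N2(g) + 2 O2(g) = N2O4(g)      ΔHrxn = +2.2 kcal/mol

(1) × 3 (×3 to match 3 N2H4(l) in the target): contributes 3·x
(2) reversed (N2O4(g) must end up as a reactant): -2.2 kcal/mol
-385.3 = (-2.2) + 3·x
x = (-385.3 − (-2.2)) / (3) = -127.7 kcal/mol

ΔHrxn = -127.7 kcal/mol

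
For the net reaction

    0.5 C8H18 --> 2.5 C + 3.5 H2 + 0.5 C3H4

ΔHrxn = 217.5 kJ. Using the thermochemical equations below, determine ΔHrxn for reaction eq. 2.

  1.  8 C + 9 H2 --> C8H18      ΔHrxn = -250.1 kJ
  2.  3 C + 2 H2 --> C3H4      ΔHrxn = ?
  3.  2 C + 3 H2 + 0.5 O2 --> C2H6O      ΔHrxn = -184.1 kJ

ΔHrxn = 184.9 kJ

eq. 1 reversed and × 1/2: (-1/2)·(-250.1) = +125.05 kJ
eq. 2 × 1/2: contributes 1/2·x
eq. 3: not needed.
+217.5 = (+125.05) + 1/2·x
x = (+217.5 − (+125.05)) / (1/2) = 184.9 kJ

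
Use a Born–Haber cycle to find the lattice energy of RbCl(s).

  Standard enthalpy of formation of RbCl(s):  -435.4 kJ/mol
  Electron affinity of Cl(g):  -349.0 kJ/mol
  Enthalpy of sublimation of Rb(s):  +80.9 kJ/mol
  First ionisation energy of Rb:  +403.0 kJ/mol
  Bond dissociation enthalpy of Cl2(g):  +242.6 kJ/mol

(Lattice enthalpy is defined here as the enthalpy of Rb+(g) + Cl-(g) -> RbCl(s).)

ΔHf° = 1·ΔHsub + 1·(ΣIE) + 1/2·D(Cl2) + 1·EA + U
-435.4 = 1·(+80.9) + 1·(+403.0) + 1/2·(+242.6) + 1·(-349.0) + U
U = -435.4 − (+256.2) = -691.6 kJ/mol

U = -691.6 kJ/mol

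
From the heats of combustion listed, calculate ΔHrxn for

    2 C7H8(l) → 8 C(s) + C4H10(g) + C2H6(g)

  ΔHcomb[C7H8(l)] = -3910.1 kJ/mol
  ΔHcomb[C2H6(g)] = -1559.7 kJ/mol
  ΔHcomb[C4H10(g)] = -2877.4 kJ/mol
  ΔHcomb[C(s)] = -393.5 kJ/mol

ΔHrxn = -235.1 kJ/mol

Using ΔH = Σ nΔHc°(reactants) − Σ nΔHc°(products):
= [2·(-3910.1)] − [8·(-393.5) + 1·(-2877.4) + 1·(-1559.7)]
= -235.1 kJ/mol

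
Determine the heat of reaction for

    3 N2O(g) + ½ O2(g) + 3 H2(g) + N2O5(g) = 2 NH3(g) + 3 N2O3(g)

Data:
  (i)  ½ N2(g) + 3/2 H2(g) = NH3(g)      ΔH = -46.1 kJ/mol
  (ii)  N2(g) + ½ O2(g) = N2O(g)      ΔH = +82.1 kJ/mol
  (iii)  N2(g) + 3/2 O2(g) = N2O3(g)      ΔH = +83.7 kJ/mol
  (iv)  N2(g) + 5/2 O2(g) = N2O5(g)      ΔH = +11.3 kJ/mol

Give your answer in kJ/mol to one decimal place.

ΔH = -98.7 kJ/mol

(i) × 2 (×2 to match 2 NH3(g) in the target): (2)·(-46.1) = -92.2 kJ/mol
(ii) reversed and × 3 (reverse to put N2O(g) on the reactant side; scale by 3 for the 3 N2O(g)): (-3)·(+82.1) = -246.3 kJ/mol
(iii) × 3 (scale by 3 for the 3 N2O3(g)): (3)·(+83.7) = +251.1 kJ/mol
(iv) reversed (reverse to put N2O5(g) on the reactant side): -11.3 kJ/mol
Summing the manipulated equations, ΔH = (2)·(-46.1) + (-3)·(+82.1) + (3)·(+83.7) + (-1)·(+11.3) = -98.7 kJ/mol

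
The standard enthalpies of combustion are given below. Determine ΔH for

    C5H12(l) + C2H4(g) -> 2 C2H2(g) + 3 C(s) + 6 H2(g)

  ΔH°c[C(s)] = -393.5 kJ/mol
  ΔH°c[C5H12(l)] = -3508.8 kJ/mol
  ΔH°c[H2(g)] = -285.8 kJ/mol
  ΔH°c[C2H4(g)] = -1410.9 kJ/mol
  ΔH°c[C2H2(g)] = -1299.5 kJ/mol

Using ΔH = Σ nΔHc°(reactants) − Σ nΔHc°(products):
= [1·(-3508.8) + 1·(-1410.9)] − [2·(-1299.5) + 3·(-393.5) + 6·(-285.8)]
= 574.6 kJ/mol

ΔH = 574.6 kJ/mol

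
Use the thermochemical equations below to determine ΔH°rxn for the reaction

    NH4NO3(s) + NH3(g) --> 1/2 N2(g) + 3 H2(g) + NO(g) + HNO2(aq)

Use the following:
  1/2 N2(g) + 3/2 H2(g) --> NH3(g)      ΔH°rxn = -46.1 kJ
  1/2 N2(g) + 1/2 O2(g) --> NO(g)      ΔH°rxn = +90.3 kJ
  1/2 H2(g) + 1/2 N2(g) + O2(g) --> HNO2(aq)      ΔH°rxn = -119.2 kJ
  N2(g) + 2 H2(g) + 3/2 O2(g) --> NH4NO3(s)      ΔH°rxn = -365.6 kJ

equation 1 reversed: +46.1 kJ
equation 2 as written: +90.3 kJ
equation 3 as written: -119.2 kJ
equation 4 reversed: +365.6 kJ
Summing the manipulated equations, ΔH°rxn = (+46.1) + (+90.3) + (-119.2) + (+365.6) = 382.8 kJ

ΔH°rxn = 382.8 kJ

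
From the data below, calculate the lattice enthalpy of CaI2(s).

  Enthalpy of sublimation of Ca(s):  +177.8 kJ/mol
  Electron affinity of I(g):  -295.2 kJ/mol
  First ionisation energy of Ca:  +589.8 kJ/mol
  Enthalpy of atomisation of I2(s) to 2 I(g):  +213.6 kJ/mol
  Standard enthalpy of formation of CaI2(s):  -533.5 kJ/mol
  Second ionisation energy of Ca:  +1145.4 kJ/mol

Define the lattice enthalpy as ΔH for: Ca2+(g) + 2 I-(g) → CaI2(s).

U = -2069.7 kJ/mol

ΔHf° = 1·ΔHsub + 1·(ΣIE) + 1·D(I2) + 2·EA + U
-533.5 = 1·(+177.8) + 1·(+1735.2) + 1·(+213.6) + 2·(-295.2) + U
U = -533.5 − (+1536.2) = -2069.7 kJ/mol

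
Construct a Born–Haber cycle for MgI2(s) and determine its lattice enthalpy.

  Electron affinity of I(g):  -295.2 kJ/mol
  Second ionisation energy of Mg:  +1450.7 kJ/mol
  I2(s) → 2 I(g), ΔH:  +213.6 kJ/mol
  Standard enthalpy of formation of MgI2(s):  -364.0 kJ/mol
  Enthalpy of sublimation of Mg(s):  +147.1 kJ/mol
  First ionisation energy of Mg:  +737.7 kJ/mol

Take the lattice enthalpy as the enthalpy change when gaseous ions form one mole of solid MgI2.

ΔHf° = 1·ΔHsub + 1·(ΣIE) + 1·D(I2) + 2·EA + U
-364.0 = 1·(+147.1) + 1·(+2188.4) + 1·(+213.6) + 2·(-295.2) + U
U = -364.0 − (+1958.7) = -2322.7 kJ/mol

U = -2322.7 kJ/mol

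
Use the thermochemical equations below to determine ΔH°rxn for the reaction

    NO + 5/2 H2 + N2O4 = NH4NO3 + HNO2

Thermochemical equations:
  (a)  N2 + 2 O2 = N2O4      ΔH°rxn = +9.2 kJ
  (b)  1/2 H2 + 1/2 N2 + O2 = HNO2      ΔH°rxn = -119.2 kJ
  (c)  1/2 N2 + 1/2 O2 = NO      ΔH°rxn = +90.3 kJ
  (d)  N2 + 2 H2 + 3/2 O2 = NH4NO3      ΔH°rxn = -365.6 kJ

(a) reversed (N2O4 must end up as a reactant): -9.2 kJ
(b) as written (HNO2 already on the product side): -119.2 kJ
(c) reversed (NO must end up as a reactant): -90.3 kJ
(d) as written (NH4NO3 already on the product side): -365.6 kJ
ΔH°rxn = (-1)·(+9.2) + (1)·(-119.2) + (-1)·(+90.3) + (1)·(-365.6) = -584.3 kJ

ΔH°rxn = -584.3 kJ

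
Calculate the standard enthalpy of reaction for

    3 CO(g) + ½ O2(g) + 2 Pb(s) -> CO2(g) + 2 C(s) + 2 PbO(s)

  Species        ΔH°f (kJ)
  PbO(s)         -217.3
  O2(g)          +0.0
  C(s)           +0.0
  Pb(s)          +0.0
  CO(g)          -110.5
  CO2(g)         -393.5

Products: 1·(-393.5) + 2·(+0.0) + 2·(-217.3) = -828.1
Reactants: 3·(-110.5) + 1/2·(+0.0) + 2·(+0.0) = -331.5
ΔH°rxn = (-828.1) − (-331.5) = -496.6 kJ

ΔH°rxn = -496.6 kJ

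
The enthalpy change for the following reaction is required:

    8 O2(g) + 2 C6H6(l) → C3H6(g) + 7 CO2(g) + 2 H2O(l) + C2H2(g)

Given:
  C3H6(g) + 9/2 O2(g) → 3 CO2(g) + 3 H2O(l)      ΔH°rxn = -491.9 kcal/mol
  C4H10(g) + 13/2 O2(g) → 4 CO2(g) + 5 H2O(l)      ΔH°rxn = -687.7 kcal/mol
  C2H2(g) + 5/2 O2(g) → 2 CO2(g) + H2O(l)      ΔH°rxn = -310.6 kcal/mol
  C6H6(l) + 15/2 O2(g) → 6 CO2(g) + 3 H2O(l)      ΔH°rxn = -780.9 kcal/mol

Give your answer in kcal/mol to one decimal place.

equation 1 reversed (reverse to put C3H6(g) on the product side): +491.9 kcal/mol
equation 2: not needed (C4H10(g) appears nowhere else).
equation 3 reversed (reverse to put C2H2(g) on the product side): +310.6 kcal/mol
equation 4 × 2 (×2 to match 2 C6H6(l) in the target): (2)·(-780.9) = -1561.8 kcal/mol
Combining the equations, ΔH°rxn = (-1)·(-491.9) + (-1)·(-310.6) + (2)·(-780.9) = -759.3 kcal/mol

ΔH°rxn = -759.3 kcal/mol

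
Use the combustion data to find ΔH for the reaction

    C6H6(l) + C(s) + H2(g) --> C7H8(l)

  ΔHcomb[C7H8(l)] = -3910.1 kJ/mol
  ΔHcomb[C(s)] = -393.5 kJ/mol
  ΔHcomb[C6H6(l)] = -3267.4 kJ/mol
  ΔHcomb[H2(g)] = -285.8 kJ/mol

ΔH = -36.6 kJ/mol

Using ΔH = Σ nΔHc°(reactants) − Σ nΔHc°(products):
= [1·(-3267.4) + 1·(-393.5) + 1·(-285.8)] − [1·(-3910.1)]
= -36.6 kJ/mol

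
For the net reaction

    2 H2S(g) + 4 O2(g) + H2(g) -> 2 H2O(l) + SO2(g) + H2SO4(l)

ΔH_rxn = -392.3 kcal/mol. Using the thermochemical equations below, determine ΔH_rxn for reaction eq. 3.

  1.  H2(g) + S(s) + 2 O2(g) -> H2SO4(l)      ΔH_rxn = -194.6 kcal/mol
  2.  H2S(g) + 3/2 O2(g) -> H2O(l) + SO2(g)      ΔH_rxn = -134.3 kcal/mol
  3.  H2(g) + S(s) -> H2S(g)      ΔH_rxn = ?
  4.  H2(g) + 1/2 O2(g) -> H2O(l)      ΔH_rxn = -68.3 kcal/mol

ΔH_rxn = -4.9 kcal/mol

eq. 1 as written (H2SO4(l) already on the product side): -194.6 kcal/mol
eq. 2 as written (SO2(g) already on the product side): -134.3 kcal/mol
eq. 3 reversed: contributes −x
eq. 4 as written: -68.3 kcal/mol
-392.3 = (-194.6) + (-134.3) + (-68.3) − x
x = (-392.3 − (-397.2)) / (-1) = -4.9 kcal/mol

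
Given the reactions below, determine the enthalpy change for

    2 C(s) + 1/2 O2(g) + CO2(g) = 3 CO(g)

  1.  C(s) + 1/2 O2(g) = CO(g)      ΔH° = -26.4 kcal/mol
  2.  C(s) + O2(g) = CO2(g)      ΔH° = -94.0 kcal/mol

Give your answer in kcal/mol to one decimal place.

eq. 1 × 3 (×3 to match 3 CO(g) in the target): (3)·(-26.4) = -79.2 kcal/mol
eq. 2 reversed (CO2(g) must end up as a reactant): +94.0 kcal/mol
Summing the manipulated equations, ΔH° = (3)·(-26.4) + (-1)·(-94.0) = 14.8 kcal/mol

ΔH° = 14.8 kcal/mol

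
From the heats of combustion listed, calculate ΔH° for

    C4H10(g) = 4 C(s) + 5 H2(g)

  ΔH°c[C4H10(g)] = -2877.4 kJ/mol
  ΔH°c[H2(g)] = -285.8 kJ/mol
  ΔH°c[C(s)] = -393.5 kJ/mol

ΔH° = 125.6 kJ/mol

With combustion enthalpies, reactants minus products:
= [1·(-2877.4)] − [4·(-393.5) + 5·(-285.8)]
= 125.6 kJ/mol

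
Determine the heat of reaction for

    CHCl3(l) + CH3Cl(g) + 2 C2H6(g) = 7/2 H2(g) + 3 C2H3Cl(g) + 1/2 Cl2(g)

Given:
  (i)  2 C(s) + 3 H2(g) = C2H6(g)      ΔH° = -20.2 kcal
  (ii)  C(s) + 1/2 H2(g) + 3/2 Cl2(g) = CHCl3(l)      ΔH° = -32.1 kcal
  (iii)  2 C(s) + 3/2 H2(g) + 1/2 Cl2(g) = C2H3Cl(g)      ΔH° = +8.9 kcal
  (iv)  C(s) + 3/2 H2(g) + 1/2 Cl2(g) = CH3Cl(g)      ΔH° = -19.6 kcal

ΔH° = 118.8 kcal

(i) reversed and × 2: (-2)·(-20.2) = +40.4 kcal
(ii) reversed: +32.1 kcal
(iii) × 3: (3)·(+8.9) = +26.7 kcal
(iv) reversed: +19.6 kcal
Combining the equations, ΔH° = (-2)·(-20.2) + (-1)·(-32.1) + (3)·(+8.9) + (-1)·(-19.6) = 118.8 kcal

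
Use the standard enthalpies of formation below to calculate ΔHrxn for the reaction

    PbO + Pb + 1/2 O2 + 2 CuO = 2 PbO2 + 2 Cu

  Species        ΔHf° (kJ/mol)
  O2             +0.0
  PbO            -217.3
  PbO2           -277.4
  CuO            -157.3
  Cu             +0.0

Products: 2·(-277.4) + 2·(+0.0) = -554.8
Reactants: 1·(-217.3) + 1·(+0.0) + 1/2·(+0.0) + 2·(-157.3) = -531.9
ΔHrxn = (-554.8) − (-531.9) = -22.9 kJ/mol

ΔHrxn = -22.9 kJ/mol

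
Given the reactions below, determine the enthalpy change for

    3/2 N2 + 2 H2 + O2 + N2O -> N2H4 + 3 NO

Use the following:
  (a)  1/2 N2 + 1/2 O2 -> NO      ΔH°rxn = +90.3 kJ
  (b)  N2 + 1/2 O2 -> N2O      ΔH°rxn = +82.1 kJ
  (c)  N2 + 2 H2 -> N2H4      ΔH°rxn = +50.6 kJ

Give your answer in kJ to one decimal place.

ΔH°rxn = 239.4 kJ

(a) × 3: (3)·(+90.3) = +270.9 kJ
(b) reversed: -82.1 kJ
(c) as written: +50.6 kJ
Since enthalpy is a state function, ΔH°rxn = (3)·(+90.3) + (-1)·(+82.1) + (1)·(+50.6) = 239.4 kJ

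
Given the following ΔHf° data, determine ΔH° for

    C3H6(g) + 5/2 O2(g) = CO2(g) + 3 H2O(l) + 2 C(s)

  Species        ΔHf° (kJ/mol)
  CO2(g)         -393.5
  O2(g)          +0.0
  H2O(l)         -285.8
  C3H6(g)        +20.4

ΔH° = -1271.3 kJ/mol

ΔH°rxn = Σ nΔHf°(products) − Σ nΔHf°(reactants).
Products: 1·(-393.5) + 3·(-285.8) + 2·(+0.0) = -1250.9
Reactants: 1·(+20.4) + 5/2·(+0.0) = +20.4
ΔH° = (-1250.9) − (+20.4) = -1271.3 kJ/mol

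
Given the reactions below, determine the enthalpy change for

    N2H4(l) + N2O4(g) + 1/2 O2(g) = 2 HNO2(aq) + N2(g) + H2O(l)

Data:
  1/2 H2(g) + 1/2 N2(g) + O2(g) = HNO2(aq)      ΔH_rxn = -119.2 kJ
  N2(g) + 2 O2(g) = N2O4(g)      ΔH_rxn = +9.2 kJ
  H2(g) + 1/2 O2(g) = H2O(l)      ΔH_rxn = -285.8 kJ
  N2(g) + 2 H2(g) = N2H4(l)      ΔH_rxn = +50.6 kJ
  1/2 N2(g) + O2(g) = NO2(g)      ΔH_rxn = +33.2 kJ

ΔH_rxn = -584.0 kJ

equation 1 × 2: (2)·(-119.2) = -238.4 kJ
equation 2 reversed: -9.2 kJ
equation 3 as written: -285.8 kJ
equation 4 reversed: -50.6 kJ
equation 5: not needed.
ΔH_rxn = (2)·(-119.2) + (-1)·(+9.2) + (1)·(-285.8) + (-1)·(+50.6) = -584.0 kJ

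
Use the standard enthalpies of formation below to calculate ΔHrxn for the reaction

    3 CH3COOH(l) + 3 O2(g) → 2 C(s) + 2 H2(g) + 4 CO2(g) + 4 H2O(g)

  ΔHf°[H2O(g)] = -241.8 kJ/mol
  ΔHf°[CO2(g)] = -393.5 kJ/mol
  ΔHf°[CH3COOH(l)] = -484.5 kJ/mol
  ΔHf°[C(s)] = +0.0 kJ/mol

ΔH°rxn = Σ nΔHf°(products) − Σ nΔHf°(reactants).
Products: 2·(+0.0) + 2·(+0.0) + 4·(-393.5) + 4·(-241.8) = -2541.2
Reactants: 3·(-484.5) + 3·(+0.0) = -1453.5
ΔHrxn = (-2541.2) − (-1453.5) = -1087.7 kJ/mol

ΔHrxn = -1087.7 kJ/mol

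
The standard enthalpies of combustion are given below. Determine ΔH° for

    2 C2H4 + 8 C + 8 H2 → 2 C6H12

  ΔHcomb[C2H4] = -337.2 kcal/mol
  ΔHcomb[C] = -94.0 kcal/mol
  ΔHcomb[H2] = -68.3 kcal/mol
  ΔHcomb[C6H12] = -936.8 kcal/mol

ΔH° = -99.2 kcal/mol

Using ΔH = Σ nΔHc°(reactants) − Σ nΔHc°(products):
= [2·(-337.2) + 8·(-94.0) + 8·(-68.3)] − [2·(-936.8)]
= -99.2 kcal/mol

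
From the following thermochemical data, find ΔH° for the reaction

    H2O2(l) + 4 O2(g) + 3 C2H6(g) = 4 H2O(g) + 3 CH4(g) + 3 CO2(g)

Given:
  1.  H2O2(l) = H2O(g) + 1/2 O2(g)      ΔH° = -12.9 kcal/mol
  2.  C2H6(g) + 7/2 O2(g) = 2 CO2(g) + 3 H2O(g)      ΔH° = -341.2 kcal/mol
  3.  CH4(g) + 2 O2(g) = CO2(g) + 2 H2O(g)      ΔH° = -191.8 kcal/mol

eq. 1 as written (H2O2(l) already on the reactant side): -12.9 kcal/mol
eq. 2 × 3 (×3 to match 3 C2H6(g) in the target): (3)·(-341.2) = -1023.6 kcal/mol
eq. 3 reversed and × 3 (reverse to put CH4(g) on the product side; scale by 3 for the 3 CH4(g)): (-3)·(-191.8) = +575.4 kcal/mol
ΔH° = (-12.9) + (-1023.6) + (+575.4) = -461.1 kcal/mol

ΔH° = -461.1 kcal/mol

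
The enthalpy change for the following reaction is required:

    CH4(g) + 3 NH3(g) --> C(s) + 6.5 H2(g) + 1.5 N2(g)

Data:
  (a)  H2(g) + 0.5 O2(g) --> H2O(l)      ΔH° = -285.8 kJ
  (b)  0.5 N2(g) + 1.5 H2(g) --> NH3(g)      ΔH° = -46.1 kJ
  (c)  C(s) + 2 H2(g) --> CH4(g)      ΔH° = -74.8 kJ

(a): not needed.
(b) reversed and × 3: (-3)·(-46.1) = +138.3 kJ
(c) reversed: +74.8 kJ
By Hess's law, ΔH° = (+138.3) + (+74.8) = 213.1 kJ

ΔH° = 213.1 kJ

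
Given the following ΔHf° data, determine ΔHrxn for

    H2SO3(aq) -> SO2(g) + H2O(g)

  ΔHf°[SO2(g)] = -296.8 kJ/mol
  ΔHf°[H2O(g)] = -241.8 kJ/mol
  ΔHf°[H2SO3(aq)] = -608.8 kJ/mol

ΔHrxn = 70.2 kJ/mol

ΔH°rxn = Σ nΔHf°(products) − Σ nΔHf°(reactants).
Products: 1·(-296.8) + 1·(-241.8) = -538.6
Reactants: 1·(-608.8) = -608.8
ΔHrxn = (-538.6) − (-608.8) = 70.2 kJ/mol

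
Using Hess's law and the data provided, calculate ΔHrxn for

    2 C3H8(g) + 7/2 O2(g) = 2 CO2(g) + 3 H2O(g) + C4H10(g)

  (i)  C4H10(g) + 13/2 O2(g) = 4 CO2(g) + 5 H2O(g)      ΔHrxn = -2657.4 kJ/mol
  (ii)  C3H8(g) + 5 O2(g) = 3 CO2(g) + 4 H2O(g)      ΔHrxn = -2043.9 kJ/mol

ΔHrxn = -1430.4 kJ/mol

(i) reversed (C4H10(g) must end up as a product): +2657.4 kJ/mol
(ii) × 2 (scale by 2 for the 2 C3H8(g)): (2)·(-2043.9) = -4087.8 kJ/mol
By Hess's law, ΔHrxn = (-1)·(-2657.4) + (2)·(-2043.9) = -1430.4 kJ/mol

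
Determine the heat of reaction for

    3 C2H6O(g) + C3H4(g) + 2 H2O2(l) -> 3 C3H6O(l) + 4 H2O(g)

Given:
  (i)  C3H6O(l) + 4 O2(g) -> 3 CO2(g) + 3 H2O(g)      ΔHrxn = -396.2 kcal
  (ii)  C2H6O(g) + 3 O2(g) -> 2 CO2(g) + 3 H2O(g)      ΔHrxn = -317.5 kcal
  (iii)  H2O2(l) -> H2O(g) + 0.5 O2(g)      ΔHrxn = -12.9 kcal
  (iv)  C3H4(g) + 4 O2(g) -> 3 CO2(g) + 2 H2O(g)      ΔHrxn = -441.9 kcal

ΔHrxn = -231.6 kcal

(i) reversed and × 3 (C3H6O(l) must end up as a product; scale by 3 for the 3 C3H6O(l)): (-3)·(-396.2) = +1188.6 kcal
(ii) × 3 (scale by 3 for the 3 C2H6O(g)): (3)·(-317.5) = -952.5 kcal
(iii) × 2 (×2 to match 2 H2O2(l) in the target): (2)·(-12.9) = -25.8 kcal
(iv) as written (C3H4(g) already on the reactant side): -441.9 kcal
ΔHrxn = (-3)·(-396.2) + (3)·(-317.5) + (2)·(-12.9) + (1)·(-441.9) = -231.6 kcal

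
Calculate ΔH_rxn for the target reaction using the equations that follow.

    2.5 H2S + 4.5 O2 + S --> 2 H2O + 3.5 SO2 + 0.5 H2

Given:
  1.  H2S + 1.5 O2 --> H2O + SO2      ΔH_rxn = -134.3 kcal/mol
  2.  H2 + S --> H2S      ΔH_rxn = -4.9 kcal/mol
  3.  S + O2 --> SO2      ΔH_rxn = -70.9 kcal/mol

ΔH_rxn = -372.5 kcal/mol

eq. 1 × 2 (scale by 2 for the 2 H2O): (2)·(-134.3) = -268.6 kcal/mol
eq. 2 reversed and × 1/2 (reverse to put H2 on the product side; ×1/2 to match 1/2 H2 in the target): (-1/2)·(-4.9) = +2.45 kcal/mol
eq. 3 × 3/2: (3/2)·(-70.9) = -106.35 kcal/mol
By Hess's law, ΔH_rxn = (-268.6) + (+2.45) + (-106.35) = -372.5 kcal/mol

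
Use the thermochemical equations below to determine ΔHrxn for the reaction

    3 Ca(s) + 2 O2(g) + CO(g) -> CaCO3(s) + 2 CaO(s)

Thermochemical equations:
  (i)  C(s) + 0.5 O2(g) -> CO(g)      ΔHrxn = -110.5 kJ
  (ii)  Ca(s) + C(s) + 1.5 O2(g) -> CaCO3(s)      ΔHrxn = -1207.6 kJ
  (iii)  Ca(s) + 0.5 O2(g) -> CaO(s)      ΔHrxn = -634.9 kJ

(i) reversed: +110.5 kJ
(ii) as written: -1207.6 kJ
(iii) × 2: (2)·(-634.9) = -1269.8 kJ
ΔHrxn = (+110.5) + (-1207.6) + (-1269.8) = -2366.9 kJ

ΔHrxn = -2366.9 kJ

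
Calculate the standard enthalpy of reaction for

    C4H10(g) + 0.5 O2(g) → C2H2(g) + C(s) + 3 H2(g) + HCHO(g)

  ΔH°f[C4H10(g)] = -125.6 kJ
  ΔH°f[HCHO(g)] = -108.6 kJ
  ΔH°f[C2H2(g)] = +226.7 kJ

ΔH_rxn = 243.7 kJ

ΔH°rxn = Σ nΔHf°(products) − Σ nΔHf°(reactants).
Products: 1·(+226.7) + 1·(+0.0) + 3·(+0.0) + 1·(-108.6) = +118.1
Reactants: 1·(-125.6) + 1/2·(+0.0) = -125.6
ΔH_rxn = (+118.1) − (-125.6) = 243.7 kJ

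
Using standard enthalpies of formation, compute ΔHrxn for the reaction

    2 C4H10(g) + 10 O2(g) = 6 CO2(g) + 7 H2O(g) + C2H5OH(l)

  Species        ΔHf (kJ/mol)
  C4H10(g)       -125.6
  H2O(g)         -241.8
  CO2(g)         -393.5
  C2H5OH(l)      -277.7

ΔH°rxn = Σ nΔHf°(products) − Σ nΔHf°(reactants).
Products: 6·(-393.5) + 7·(-241.8) + 1·(-277.7) = -4331.3
Reactants: 2·(-125.6) + 10·(+0.0) = -251.2
ΔHrxn = (-4331.3) − (-251.2) = -4080.1 kJ/mol

ΔHrxn = -4080.1 kJ/mol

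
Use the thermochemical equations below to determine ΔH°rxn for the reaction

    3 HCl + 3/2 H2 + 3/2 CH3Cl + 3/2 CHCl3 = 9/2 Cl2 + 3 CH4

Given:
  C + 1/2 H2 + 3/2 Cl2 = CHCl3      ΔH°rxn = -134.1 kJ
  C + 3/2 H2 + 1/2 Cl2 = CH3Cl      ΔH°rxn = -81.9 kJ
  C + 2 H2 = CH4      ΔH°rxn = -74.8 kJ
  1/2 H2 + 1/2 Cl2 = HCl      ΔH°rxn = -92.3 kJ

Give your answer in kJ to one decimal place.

ΔH°rxn = 376.5 kJ

equation 1 reversed and × 3/2: (-3/2)·(-134.1) = +201.15 kJ
equation 2 reversed and × 3/2: (-3/2)·(-81.9) = +122.85 kJ
equation 3 × 3: (3)·(-74.8) = -224.4 kJ
equation 4 reversed and × 3: (-3)·(-92.3) = +276.9 kJ
Combining the equations, ΔH°rxn = (+201.15) + (+122.85) + (-224.4) + (+276.9) = 376.5 kJ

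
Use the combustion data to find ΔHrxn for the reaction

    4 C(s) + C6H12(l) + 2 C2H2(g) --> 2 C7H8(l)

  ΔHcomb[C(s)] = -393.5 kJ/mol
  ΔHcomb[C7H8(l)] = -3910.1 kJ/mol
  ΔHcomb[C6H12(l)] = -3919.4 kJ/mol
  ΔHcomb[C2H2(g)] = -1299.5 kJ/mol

Using ΔH = Σ nΔHc°(reactants) − Σ nΔHc°(products):
= [4·(-393.5) + 1·(-3919.4) + 2·(-1299.5)] − [2·(-3910.1)]
= -272.2 kJ/mol

ΔHrxn = -272.2 kJ/mol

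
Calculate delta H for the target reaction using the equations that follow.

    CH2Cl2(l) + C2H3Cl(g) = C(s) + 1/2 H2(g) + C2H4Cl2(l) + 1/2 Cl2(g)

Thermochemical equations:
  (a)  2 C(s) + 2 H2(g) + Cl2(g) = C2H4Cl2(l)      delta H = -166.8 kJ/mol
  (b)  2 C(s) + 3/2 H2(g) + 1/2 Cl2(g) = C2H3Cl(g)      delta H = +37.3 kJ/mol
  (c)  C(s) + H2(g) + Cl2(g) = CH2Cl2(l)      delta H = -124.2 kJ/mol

(a) as written: -166.8 kJ/mol
(b) reversed: -37.3 kJ/mol
(c) reversed: +124.2 kJ/mol
delta H = (1)·(-166.8) + (-1)·(+37.3) + (-1)·(-124.2) = -79.9 kJ/mol

delta H = -79.9 kJ/mol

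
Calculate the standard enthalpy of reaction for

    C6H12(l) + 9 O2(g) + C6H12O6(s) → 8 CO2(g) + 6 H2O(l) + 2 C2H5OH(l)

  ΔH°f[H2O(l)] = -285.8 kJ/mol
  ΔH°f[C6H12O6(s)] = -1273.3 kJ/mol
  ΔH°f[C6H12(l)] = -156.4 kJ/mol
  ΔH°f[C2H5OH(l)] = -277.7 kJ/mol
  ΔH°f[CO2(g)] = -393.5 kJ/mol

Products: 8·(-393.5) + 6·(-285.8) + 2·(-277.7) = -5418.2
Reactants: 1·(-156.4) + 9·(+0.0) + 1·(-1273.3) = -1429.7
ΔH°rxn = (-5418.2) − (-1429.7) = -3988.5 kJ/mol

ΔH°rxn = -3988.5 kJ/mol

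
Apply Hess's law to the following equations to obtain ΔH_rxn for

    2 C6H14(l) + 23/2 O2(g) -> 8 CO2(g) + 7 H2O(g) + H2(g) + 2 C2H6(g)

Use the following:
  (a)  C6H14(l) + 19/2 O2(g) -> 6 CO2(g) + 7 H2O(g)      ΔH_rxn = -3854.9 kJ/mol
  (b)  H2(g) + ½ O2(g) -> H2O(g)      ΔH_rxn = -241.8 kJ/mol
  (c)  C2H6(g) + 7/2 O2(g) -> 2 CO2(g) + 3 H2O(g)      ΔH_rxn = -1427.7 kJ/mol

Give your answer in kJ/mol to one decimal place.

ΔH_rxn = -4612.6 kJ/mol

(a) × 2 (×2 to match 2 C6H14(l) in the target): (2)·(-3854.9) = -7709.8 kJ/mol
(b) reversed (H2(g) must end up as a product): +241.8 kJ/mol
(c) reversed and × 2 (C2H6(g) must end up as a product; ×2 to match 2 C2H6(g) in the target): (-2)·(-1427.7) = +2855.4 kJ/mol
Combining the equations, ΔH_rxn = (-7709.8) + (+241.8) + (+2855.4) = -4612.6 kJ/mol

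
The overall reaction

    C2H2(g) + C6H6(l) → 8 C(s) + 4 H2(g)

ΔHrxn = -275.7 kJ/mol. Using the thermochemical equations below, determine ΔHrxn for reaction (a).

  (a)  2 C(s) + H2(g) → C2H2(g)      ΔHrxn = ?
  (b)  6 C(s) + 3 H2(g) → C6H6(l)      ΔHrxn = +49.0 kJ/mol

ΔHrxn = 226.7 kJ/mol

(a) reversed (C2H2(g) must end up as a reactant): contributes −x
(b) reversed (C6H6(l) must end up as a reactant): -49.0 kJ/mol
-275.7 = (-49.0) − x
x = (-275.7 − (-49.0)) / (-1) = 226.7 kJ/mol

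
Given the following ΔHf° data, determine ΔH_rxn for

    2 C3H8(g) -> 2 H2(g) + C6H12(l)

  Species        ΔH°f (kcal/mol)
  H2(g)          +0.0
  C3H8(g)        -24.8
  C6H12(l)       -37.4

ΔH_rxn = 12.2 kcal/mol

Products: 2·(+0.0) + 1·(-37.4) = -37.4
Reactants: 2·(-24.8) = -49.6
ΔH_rxn = (-37.4) − (-49.6) = 12.2 kcal/mol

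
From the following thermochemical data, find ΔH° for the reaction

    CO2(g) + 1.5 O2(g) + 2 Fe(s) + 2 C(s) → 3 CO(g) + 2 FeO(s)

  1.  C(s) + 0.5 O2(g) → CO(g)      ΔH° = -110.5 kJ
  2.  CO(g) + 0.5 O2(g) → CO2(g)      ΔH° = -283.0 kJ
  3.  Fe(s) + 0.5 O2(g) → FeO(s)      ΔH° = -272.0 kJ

eq. 1 × 2: (2)·(-110.5) = -221.0 kJ
eq. 2 reversed: +283.0 kJ
eq. 3 × 2: (2)·(-272.0) = -544.0 kJ
By Hess's law, ΔH° = (-221.0) + (+283.0) + (-544.0) = -482.0 kJ

ΔH° = -482.0 kJ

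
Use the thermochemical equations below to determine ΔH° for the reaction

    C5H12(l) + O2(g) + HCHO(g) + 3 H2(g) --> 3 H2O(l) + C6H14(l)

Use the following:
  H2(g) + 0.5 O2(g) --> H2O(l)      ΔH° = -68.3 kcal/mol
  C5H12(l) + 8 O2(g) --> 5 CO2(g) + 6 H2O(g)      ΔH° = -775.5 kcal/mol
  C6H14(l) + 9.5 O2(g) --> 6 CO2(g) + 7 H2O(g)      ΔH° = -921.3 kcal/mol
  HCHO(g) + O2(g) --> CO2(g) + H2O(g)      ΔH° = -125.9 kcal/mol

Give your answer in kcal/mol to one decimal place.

equation 1 × 3: (3)·(-68.3) = -204.9 kcal/mol
equation 2 as written: -775.5 kcal/mol
equation 3 reversed: +921.3 kcal/mol
equation 4 as written: -125.9 kcal/mol
By Hess's law, ΔH° = (-204.9) + (-775.5) + (+921.3) + (-125.9) = -185.0 kcal/mol

ΔH° = -185.0 kcal/mol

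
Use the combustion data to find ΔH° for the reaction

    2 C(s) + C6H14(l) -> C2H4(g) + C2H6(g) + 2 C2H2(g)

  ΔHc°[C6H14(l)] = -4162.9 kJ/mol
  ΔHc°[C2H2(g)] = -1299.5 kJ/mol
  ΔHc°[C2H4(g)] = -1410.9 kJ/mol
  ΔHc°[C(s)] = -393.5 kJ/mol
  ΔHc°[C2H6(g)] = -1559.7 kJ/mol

ΔH° = 619.7 kJ/mol

With combustion enthalpies, reactants minus products:
= [2·(-393.5) + 1·(-4162.9)] − [1·(-1410.9) + 1·(-1559.7) + 2·(-1299.5)]
= 619.7 kJ/mol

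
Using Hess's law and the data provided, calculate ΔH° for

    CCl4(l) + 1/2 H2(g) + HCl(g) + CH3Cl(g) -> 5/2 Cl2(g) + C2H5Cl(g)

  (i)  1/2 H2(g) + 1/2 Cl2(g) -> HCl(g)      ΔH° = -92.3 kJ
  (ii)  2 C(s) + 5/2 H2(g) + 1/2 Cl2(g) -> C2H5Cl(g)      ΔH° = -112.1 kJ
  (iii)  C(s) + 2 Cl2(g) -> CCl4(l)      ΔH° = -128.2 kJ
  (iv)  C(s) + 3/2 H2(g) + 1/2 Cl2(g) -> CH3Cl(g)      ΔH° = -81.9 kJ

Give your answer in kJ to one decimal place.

ΔH° = 190.3 kJ

(i) reversed: +92.3 kJ
(ii) as written: -112.1 kJ
(iii) reversed: +128.2 kJ
(iv) reversed: +81.9 kJ
ΔH° = (-1)·(-92.3) + (1)·(-112.1) + (-1)·(-128.2) + (-1)·(-81.9) = 190.3 kJ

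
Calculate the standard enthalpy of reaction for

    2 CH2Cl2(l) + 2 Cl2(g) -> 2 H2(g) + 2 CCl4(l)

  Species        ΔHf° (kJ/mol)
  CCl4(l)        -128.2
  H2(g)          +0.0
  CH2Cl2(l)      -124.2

ΔH°rxn = -8.0 kJ/mol

Products: 2·(+0.0) + 2·(-128.2) = -256.4
Reactants: 2·(-124.2) + 2·(+0.0) = -248.4
ΔH°rxn = (-256.4) − (-248.4) = -8.0 kJ/mol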